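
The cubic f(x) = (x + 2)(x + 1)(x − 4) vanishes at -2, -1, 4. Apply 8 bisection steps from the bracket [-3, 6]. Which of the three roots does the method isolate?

f(1.5) = -21.875 < 0, so the root lies in [1.5, 6]
f(3.75) = -6.828125 < 0, so the root lies in [3.75, 6]
f(4.875) = 35.341797 > 0, so the root lies in [3.75, 4.875]
f(4.3125) = 10.4797 > 0, so the root lies in [3.75, 4.3125]
f(4.03125) = 0.9483 > 0, so the root lies in [3.75, 4.03125]
f(3.890625) = -3.151 < 0, so the root lies in [3.890625, 4.03125]
f(3.9609375) = -1.1551 < 0, so the root lies in [3.9609375, 4.03125]
f(3.99609375) = -0.117 < 0, so the root lies in [3.99609375, 4.03125]

4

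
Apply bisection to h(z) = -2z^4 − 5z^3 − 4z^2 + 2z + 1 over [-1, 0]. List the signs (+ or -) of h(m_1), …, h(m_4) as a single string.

h(-0.5) = -0.5 < 0, so the root lies in [-0.5, 0]
h(-0.25) = 0.320312 > 0, so the root lies in [-0.5, -0.25]
h(-0.375) = -0.088379 < 0, so the root lies in [-0.375, -0.25]
h(-0.3125) = 0.1179 > 0, so the root lies in [-0.375, -0.3125]

-+-+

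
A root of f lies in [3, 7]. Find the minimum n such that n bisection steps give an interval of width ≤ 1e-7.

26

Width after n steps is 4/2^n. Need 2^n ≥ 4/1e-7 = 40000000.
2^25 = 33554432 < 40000000 ≤ 2^26 = 67108864, so n = 26.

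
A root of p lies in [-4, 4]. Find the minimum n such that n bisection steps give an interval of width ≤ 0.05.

Width after n steps is 8/2^n. Need 2^n ≥ 8/0.05 = 160.
2^7 = 128 < 160 ≤ 2^8 = 256, so n = 8.

8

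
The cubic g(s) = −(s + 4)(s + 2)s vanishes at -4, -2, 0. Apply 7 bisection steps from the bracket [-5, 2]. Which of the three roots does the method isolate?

0

m = -1.5, g(m) = 1.875 (+); new bracket [-1.5, 2]
m = 0.25, g(m) = -2.390625 (−); new bracket [-1.5, 0.25]
m = -0.625, g(m) = 2.900391 (+); new bracket [-0.625, 0.25]
m = -0.1875, g(m) = 1.2957 (+); new bracket [-0.1875, 0.25]
m = 0.03125, g(m) = -0.2559 (−); new bracket [-0.1875, 0.03125]
m = -0.078125, g(m) = 0.5889 (+); new bracket [-0.078125, 0.03125]
m = -0.0234375, g(m) = 0.1842 (+); new bracket [-0.0234375, 0.03125]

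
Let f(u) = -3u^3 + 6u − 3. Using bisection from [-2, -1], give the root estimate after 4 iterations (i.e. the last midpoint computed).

-1.5625

f(-1.5) = -1.875 < 0, so the root lies in [-2, -1.5]
f(-1.75) = 2.578125 > 0, so the root lies in [-1.75, -1.5]
f(-1.625) = 0.123047 > 0, so the root lies in [-1.625, -1.5]
f(-1.5625) = -0.9309 < 0, so the root lies in [-1.625, -1.5625]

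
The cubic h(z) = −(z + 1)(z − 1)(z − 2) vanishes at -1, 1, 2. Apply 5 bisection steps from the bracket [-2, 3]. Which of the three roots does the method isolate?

z = 0.5 gives h = -1.125, negative; keep [-2, 0.5]
z = -0.75 gives h = -1.203125, negative; keep [-2, -0.75]
z = -1.375 gives h = 3.005859, positive; keep [-1.375, -0.75]
z = -1.0625 gives h = 0.3948, positive; keep [-1.0625, -0.75]
z = -0.90625 gives h = -0.5194, negative; keep [-1.0625, -0.90625]

-1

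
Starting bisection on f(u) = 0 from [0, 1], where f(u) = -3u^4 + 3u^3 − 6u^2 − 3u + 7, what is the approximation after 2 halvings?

f(0.5) = 4.1875 > 0, so the root lies in [0.5, 1]
f(0.75) = 1.691406 > 0, so the root lies in [0.75, 1]

0.75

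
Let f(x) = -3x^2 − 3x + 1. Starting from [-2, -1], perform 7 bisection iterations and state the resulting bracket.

[-1.265625, -1.2578125]

midpoint -1.5: f = -1.25 < 0 → [-1.5, -1]
midpoint -1.25: f = 0.0625 > 0 → [-1.5, -1.25]
midpoint -1.375: f = -0.546875 < 0 → [-1.375, -1.25]
midpoint -1.3125: f = -0.2305 < 0 → [-1.3125, -1.25]
midpoint -1.28125: f = -0.0811 < 0 → [-1.28125, -1.25]
midpoint -1.265625: f = -0.0085 < 0 → [-1.265625, -1.25]
midpoint -1.2578125: f = 0.0272 > 0 → [-1.265625, -1.2578125]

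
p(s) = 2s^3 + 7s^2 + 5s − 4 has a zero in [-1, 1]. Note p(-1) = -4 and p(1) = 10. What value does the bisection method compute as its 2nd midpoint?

0.5

midpoint 0: p = -4 < 0 → [0, 1]
midpoint 0.5: p = 0.5 > 0 → [0, 0.5]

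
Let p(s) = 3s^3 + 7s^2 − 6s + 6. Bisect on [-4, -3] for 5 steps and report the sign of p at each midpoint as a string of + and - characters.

--+-+

s = -3.5 gives p = -15.875, negative; keep [-3.5, -3]
s = -3.25 gives p = -3.546875, negative; keep [-3.25, -3]
s = -3.125 gives p = 1.556641, positive; keep [-3.25, -3.125]
s = -3.1875 gives p = -0.9104, negative; keep [-3.1875, -3.125]
s = -3.15625 gives p = 0.344, positive; keep [-3.1875, -3.15625]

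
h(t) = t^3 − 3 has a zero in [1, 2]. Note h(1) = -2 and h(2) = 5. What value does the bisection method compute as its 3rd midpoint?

m = 1.5, h(m) = 0.375 (+); new bracket [1, 1.5]
m = 1.25, h(m) = -1.046875 (−); new bracket [1.25, 1.5]
m = 1.375, h(m) = -0.400391 (−); new bracket [1.375, 1.5]

1.375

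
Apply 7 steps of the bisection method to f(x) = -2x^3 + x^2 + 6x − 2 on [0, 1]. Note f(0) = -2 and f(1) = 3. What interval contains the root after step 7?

x = 0.5 gives f = 1, positive; keep [0, 0.5]
x = 0.25 gives f = -0.46875, negative; keep [0.25, 0.5]
x = 0.375 gives f = 0.285156, positive; keep [0.25, 0.375]
x = 0.3125 gives f = -0.0884, negative; keep [0.3125, 0.375]
x = 0.34375 gives f = 0.0994, positive; keep [0.3125, 0.34375]
x = 0.328125 gives f = 0.0058, positive; keep [0.3125, 0.328125]
x = 0.3203125 gives f = -0.0413, negative; keep [0.3203125, 0.328125]

[0.3203125, 0.328125]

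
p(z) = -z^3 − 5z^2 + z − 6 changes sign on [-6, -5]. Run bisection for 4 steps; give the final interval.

[-5.4375, -5.375]

p(-5.5) = 3.625 > 0, so the root lies in [-5.5, -5]
p(-5.25) = -4.359375 < 0, so the root lies in [-5.5, -5.25]
p(-5.375) = -0.541016 < 0, so the root lies in [-5.5, -5.375]
p(-5.4375) = 1.4978 > 0, so the root lies in [-5.4375, -5.375]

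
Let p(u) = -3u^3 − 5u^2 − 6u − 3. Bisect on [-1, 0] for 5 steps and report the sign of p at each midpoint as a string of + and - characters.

p(-0.5) = -0.875 < 0, so the root lies in [-1, -0.5]
p(-0.75) = -0.046875 < 0, so the root lies in [-1, -0.75]
p(-0.875) = 0.431641 > 0, so the root lies in [-0.875, -0.75]
p(-0.8125) = 0.1833 > 0, so the root lies in [-0.8125, -0.75]
p(-0.78125) = 0.0663 > 0, so the root lies in [-0.78125, -0.75]

--+++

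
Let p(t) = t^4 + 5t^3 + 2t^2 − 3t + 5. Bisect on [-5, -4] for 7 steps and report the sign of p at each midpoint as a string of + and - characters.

p(-4.5) = 13.4375 > 0, so the root lies in [-4.5, -4]
p(-4.25) = -3.699219 < 0, so the root lies in [-4.5, -4.25]
p(-4.375) = 4.068604 > 0, so the root lies in [-4.375, -4.25]
p(-4.3125) = -0.0063 < 0, so the root lies in [-4.375, -4.3125]
p(-4.34375) = 1.9823 > 0, so the root lies in [-4.34375, -4.3125]
p(-4.328125) = 0.9759 > 0, so the root lies in [-4.328125, -4.3125]
p(-4.3203125) = 0.4818 > 0, so the root lies in [-4.3203125, -4.3125]

+-+-+++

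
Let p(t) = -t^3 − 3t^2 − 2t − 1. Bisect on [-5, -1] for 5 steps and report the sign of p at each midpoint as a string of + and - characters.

+-+-+

midpoint -3: p = 5 > 0 → [-3, -1]
midpoint -2: p = -1 < 0 → [-3, -2]
midpoint -2.5: p = 0.875 > 0 → [-2.5, -2]
midpoint -2.25: p = -0.2969 < 0 → [-2.5, -2.25]
midpoint -2.375: p = 0.2246 > 0 → [-2.375, -2.25]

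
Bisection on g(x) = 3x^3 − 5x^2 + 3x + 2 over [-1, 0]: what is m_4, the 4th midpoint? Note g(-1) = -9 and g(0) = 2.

-0.4375

x = -0.5 gives g = -1.125, negative; keep [-0.5, 0]
x = -0.25 gives g = 0.890625, positive; keep [-0.5, -0.25]
x = -0.375 gives g = 0.013672, positive; keep [-0.5, -0.375]
x = -0.4375 gives g = -0.5208, negative; keep [-0.4375, -0.375]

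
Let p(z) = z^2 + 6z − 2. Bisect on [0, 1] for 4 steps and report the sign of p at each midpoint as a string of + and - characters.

+-+-

m = 0.5, p(m) = 1.25 (+); new bracket [0, 0.5]
m = 0.25, p(m) = -0.4375 (−); new bracket [0.25, 0.5]
m = 0.375, p(m) = 0.390625 (+); new bracket [0.25, 0.375]
m = 0.3125, p(m) = -0.0273 (−); new bracket [0.3125, 0.375]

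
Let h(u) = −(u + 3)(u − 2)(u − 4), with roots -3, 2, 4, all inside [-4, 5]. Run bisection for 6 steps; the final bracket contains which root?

midpoint 0.5: h = -18.375 < 0 → [-4, 0.5]
midpoint -1.75: h = -26.953125 < 0 → [-4, -1.75]
midpoint -2.875: h = -4.189453 < 0 → [-4, -2.875]
midpoint -3.4375: h = 17.6931 > 0 → [-3.4375, -2.875]
midpoint -3.15625: h = 5.7655 > 0 → [-3.15625, -2.875]
midpoint -3.015625: h = 0.5498 > 0 → [-3.015625, -2.875]

-3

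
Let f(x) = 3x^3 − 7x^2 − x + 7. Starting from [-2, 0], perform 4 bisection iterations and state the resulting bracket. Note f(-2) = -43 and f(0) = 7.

[-1, -0.875]

m = -1, f(m) = -2 (−); new bracket [-1, 0]
m = -0.5, f(m) = 5.375 (+); new bracket [-1, -0.5]
m = -0.75, f(m) = 2.546875 (+); new bracket [-1, -0.75]
m = -0.875, f(m) = 0.5059 (+); new bracket [-1, -0.875]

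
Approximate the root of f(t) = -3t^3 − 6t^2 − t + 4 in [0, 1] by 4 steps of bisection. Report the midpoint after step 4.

0.6875

m = 0.5, f(m) = 1.625 (+); new bracket [0.5, 1]
m = 0.75, f(m) = -1.390625 (−); new bracket [0.5, 0.75]
m = 0.625, f(m) = 0.298828 (+); new bracket [0.625, 0.75]
m = 0.6875, f(m) = -0.4983 (−); new bracket [0.625, 0.6875]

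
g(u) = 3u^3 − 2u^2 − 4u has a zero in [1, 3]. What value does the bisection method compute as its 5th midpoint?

g(2) = 8 > 0, so the root lies in [1, 2]
g(1.5) = -0.375 < 0, so the root lies in [1.5, 2]
g(1.75) = 2.953125 > 0, so the root lies in [1.5, 1.75]
g(1.625) = 1.0918 > 0, so the root lies in [1.5, 1.625]
g(1.5625) = 0.3113 > 0, so the root lies in [1.5, 1.5625]

1.5625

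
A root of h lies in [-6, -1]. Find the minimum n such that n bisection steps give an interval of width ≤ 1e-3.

Width after n steps is 5/2^n. Need 2^n ≥ 5/1e-3 = 5000.
2^12 = 4096 < 5000 ≤ 2^13 = 8192, so n = 13.

13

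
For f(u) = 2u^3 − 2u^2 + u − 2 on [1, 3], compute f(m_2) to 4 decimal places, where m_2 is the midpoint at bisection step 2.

1.7500

f(2) = 8 > 0, so the root lies in [1, 2]
f(1.5) = 1.75 > 0, so the root lies in [1, 1.5]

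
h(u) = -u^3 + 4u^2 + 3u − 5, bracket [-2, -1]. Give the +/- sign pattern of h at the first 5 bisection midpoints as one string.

midpoint -1.5: h = 2.875 > 0 → [-1.5, -1]
midpoint -1.25: h = -0.546875 < 0 → [-1.5, -1.25]
midpoint -1.375: h = 1.037109 > 0 → [-1.375, -1.25]
midpoint -1.3125: h = 0.2141 > 0 → [-1.3125, -1.25]
midpoint -1.28125: h = -0.174 < 0 → [-1.3125, -1.28125]

+-++-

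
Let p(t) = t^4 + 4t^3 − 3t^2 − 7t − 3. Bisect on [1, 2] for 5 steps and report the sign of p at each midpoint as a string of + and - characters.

p(1.5) = -1.6875 < 0, so the root lies in [1.5, 2]
p(1.75) = 6.378906 > 0, so the root lies in [1.5, 1.75]
p(1.625) = 1.840088 > 0, so the root lies in [1.5, 1.625]
p(1.5625) = -0.0425 < 0, so the root lies in [1.5625, 1.625]
p(1.59375) = 0.8682 > 0, so the root lies in [1.5625, 1.59375]

-++-+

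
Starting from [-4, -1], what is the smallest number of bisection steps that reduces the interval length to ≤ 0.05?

6

Width after n steps is 3/2^n. Need 2^n ≥ 3/0.05 = 60.
2^5 = 32 < 60 ≤ 2^6 = 64, so n = 6.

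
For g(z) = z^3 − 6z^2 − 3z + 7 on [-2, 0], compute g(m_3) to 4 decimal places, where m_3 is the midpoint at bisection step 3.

g(-1) = 3 > 0, so the root lies in [-2, -1]
g(-1.5) = -5.375 < 0, so the root lies in [-1.5, -1]
g(-1.25) = -0.578125 < 0, so the root lies in [-1.25, -1]

-0.5781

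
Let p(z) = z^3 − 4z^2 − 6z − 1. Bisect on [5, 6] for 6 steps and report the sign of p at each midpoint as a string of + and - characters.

++--++

m = 5.5, p(m) = 11.375 (+); new bracket [5, 5.5]
m = 5.25, p(m) = 1.953125 (+); new bracket [5, 5.25]
m = 5.125, p(m) = -2.201172 (−); new bracket [5.125, 5.25]
m = 5.1875, p(m) = -0.1692 (−); new bracket [5.1875, 5.25]
m = 5.21875, p(m) = 0.8806 (+); new bracket [5.1875, 5.21875]
m = 5.203125, p(m) = 0.3529 (+); new bracket [5.1875, 5.203125]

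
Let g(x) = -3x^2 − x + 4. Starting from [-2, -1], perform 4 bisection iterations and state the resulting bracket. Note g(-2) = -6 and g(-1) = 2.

[-1.375, -1.3125]

m = -1.5, g(m) = -1.25 (−); new bracket [-1.5, -1]
m = -1.25, g(m) = 0.5625 (+); new bracket [-1.5, -1.25]
m = -1.375, g(m) = -0.296875 (−); new bracket [-1.375, -1.25]
m = -1.3125, g(m) = 0.1445 (+); new bracket [-1.375, -1.3125]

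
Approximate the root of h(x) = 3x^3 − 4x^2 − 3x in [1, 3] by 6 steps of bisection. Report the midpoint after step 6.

1.84375

midpoint 2: h = 2 > 0 → [1, 2]
midpoint 1.5: h = -3.375 < 0 → [1.5, 2]
midpoint 1.75: h = -1.421875 < 0 → [1.75, 2]
midpoint 1.875: h = 0.0879 > 0 → [1.75, 1.875]
midpoint 1.8125: h = -0.7151 < 0 → [1.8125, 1.875]
midpoint 1.84375: h = -0.3259 < 0 → [1.84375, 1.875]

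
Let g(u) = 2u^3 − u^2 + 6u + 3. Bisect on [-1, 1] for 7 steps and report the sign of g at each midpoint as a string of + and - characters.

u = 0 gives g = 3, positive; keep [-1, 0]
u = -0.5 gives g = -0.5, negative; keep [-0.5, 0]
u = -0.25 gives g = 1.40625, positive; keep [-0.5, -0.25]
u = -0.375 gives g = 0.5039, positive; keep [-0.5, -0.375]
u = -0.4375 gives g = 0.0161, positive; keep [-0.5, -0.4375]
u = -0.46875 gives g = -0.2382, negative; keep [-0.46875, -0.4375]
u = -0.453125 gives g = -0.1101, negative; keep [-0.453125, -0.4375]

+-+++--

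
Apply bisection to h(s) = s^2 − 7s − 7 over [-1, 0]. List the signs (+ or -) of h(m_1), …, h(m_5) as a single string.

---++

s = -0.5 gives h = -3.25, negative; keep [-1, -0.5]
s = -0.75 gives h = -1.1875, negative; keep [-1, -0.75]
s = -0.875 gives h = -0.109375, negative; keep [-1, -0.875]
s = -0.9375 gives h = 0.4414, positive; keep [-0.9375, -0.875]
s = -0.90625 gives h = 0.165, positive; keep [-0.90625, -0.875]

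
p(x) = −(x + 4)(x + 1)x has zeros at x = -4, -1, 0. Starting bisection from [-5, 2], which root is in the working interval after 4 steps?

-4

m = -1.5, p(m) = -1.875 (−); new bracket [-5, -1.5]
m = -3.25, p(m) = -5.484375 (−); new bracket [-5, -3.25]
m = -4.125, p(m) = 1.611328 (+); new bracket [-4.125, -3.25]
m = -3.6875, p(m) = -3.0969 (−); new bracket [-4.125, -3.6875]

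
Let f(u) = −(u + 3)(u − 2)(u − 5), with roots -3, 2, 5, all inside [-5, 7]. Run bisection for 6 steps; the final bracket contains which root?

midpoint 1: f = -16 < 0 → [-5, 1]
midpoint -2: f = -28 < 0 → [-5, -2]
midpoint -3.5: f = 23.375 > 0 → [-3.5, -2]
midpoint -2.75: f = -9.2031 < 0 → [-3.5, -2.75]
midpoint -3.125: f = 5.2051 > 0 → [-3.125, -2.75]
midpoint -2.9375: f = -2.4495 < 0 → [-3.125, -2.9375]

-3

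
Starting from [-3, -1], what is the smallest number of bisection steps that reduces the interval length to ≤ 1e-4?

15

Width after n steps is 2/2^n. Need 2^n ≥ 2/1e-4 = 20000.
2^14 = 16384 < 20000 ≤ 2^15 = 32768, so n = 15.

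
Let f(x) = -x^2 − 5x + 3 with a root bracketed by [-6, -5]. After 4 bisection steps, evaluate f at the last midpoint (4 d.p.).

x = -5.5 gives f = 0.25, positive; keep [-6, -5.5]
x = -5.75 gives f = -1.3125, negative; keep [-5.75, -5.5]
x = -5.625 gives f = -0.515625, negative; keep [-5.625, -5.5]
x = -5.5625 gives f = -0.1289, negative; keep [-5.5625, -5.5]

-0.1289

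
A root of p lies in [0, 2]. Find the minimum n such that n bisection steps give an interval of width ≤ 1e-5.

18

Width after n steps is 2/2^n. Need 2^n ≥ 2/1e-5 = 200000.
2^17 = 131072 < 200000 ≤ 2^18 = 262144, so n = 18.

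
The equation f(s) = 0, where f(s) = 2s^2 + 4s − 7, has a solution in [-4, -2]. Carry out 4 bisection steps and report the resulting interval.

midpoint -3: f = -1 < 0 → [-4, -3]
midpoint -3.5: f = 3.5 > 0 → [-3.5, -3]
midpoint -3.25: f = 1.125 > 0 → [-3.25, -3]
midpoint -3.125: f = 0.0312 > 0 → [-3.125, -3]

[-3.125, -3]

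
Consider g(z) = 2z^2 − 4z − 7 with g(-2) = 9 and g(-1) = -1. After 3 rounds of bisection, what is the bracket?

[-1.125, -1]

m = -1.5, g(m) = 3.5 (+); new bracket [-1.5, -1]
m = -1.25, g(m) = 1.125 (+); new bracket [-1.25, -1]
m = -1.125, g(m) = 0.03125 (+); new bracket [-1.125, -1]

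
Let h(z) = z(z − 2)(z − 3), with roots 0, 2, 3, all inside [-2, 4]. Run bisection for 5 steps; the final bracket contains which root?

0

z = 1 gives h = 2, positive; keep [-2, 1]
z = -0.5 gives h = -4.375, negative; keep [-0.5, 1]
z = 0.25 gives h = 1.203125, positive; keep [-0.5, 0.25]
z = -0.125 gives h = -0.8301, negative; keep [-0.125, 0.25]
z = 0.0625 gives h = 0.3557, positive; keep [-0.125, 0.0625]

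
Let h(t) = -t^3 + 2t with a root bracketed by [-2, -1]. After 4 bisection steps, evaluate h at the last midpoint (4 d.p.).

0.0955

t = -1.5 gives h = 0.375, positive; keep [-1.5, -1]
t = -1.25 gives h = -0.546875, negative; keep [-1.5, -1.25]
t = -1.375 gives h = -0.150391, negative; keep [-1.5, -1.375]
t = -1.4375 gives h = 0.0955, positive; keep [-1.4375, -1.375]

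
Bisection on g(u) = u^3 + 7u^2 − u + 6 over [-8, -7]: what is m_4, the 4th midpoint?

u = -7.5 gives g = -14.625, negative; keep [-7.5, -7]
u = -7.25 gives g = 0.109375, positive; keep [-7.5, -7.25]
u = -7.375 gives g = -7.021484, negative; keep [-7.375, -7.25]
u = -7.3125 gives g = -3.3977, negative; keep [-7.3125, -7.25]

-7.3125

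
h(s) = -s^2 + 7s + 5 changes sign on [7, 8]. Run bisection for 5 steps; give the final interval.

[7.625, 7.65625]

h(7.5) = 1.25 > 0, so the root lies in [7.5, 8]
h(7.75) = -0.8125 < 0, so the root lies in [7.5, 7.75]
h(7.625) = 0.234375 > 0, so the root lies in [7.625, 7.75]
h(7.6875) = -0.2852 < 0, so the root lies in [7.625, 7.6875]
h(7.65625) = -0.0244 < 0, so the root lies in [7.625, 7.65625]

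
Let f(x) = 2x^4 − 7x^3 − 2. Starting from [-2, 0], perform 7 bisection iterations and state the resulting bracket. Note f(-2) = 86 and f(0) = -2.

m = -1, f(m) = 7 (+); new bracket [-1, 0]
m = -0.5, f(m) = -1 (−); new bracket [-1, -0.5]
m = -0.75, f(m) = 1.585938 (+); new bracket [-0.75, -0.5]
m = -0.625, f(m) = 0.0142 (+); new bracket [-0.625, -0.5]
m = -0.5625, f(m) = -0.5539 (−); new bracket [-0.625, -0.5625]
m = -0.59375, f(m) = -0.2862 (−); new bracket [-0.625, -0.59375]
m = -0.609375, f(m) = -0.1402 (−); new bracket [-0.625, -0.609375]

[-0.625, -0.609375]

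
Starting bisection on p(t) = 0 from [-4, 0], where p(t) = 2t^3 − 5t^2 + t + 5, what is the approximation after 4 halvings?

-0.75

m = -2, p(m) = -33 (−); new bracket [-2, 0]
m = -1, p(m) = -3 (−); new bracket [-1, 0]
m = -0.5, p(m) = 3 (+); new bracket [-1, -0.5]
m = -0.75, p(m) = 0.5938 (+); new bracket [-1, -0.75]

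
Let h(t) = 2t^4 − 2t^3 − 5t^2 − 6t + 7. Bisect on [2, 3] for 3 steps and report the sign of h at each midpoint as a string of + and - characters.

+-+

midpoint 2.5: h = 7.625 > 0 → [2, 2.5]
midpoint 2.25: h = -3.335938 < 0 → [2.25, 2.5]
midpoint 2.375: h = 1.387207 > 0 → [2.25, 2.375]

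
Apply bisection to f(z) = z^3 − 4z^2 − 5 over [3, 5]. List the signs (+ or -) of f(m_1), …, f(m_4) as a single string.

-+-+

midpoint 4: f = -5 < 0 → [4, 5]
midpoint 4.5: f = 5.125 > 0 → [4, 4.5]
midpoint 4.25: f = -0.484375 < 0 → [4.25, 4.5]
midpoint 4.375: f = 2.1777 > 0 → [4.25, 4.375]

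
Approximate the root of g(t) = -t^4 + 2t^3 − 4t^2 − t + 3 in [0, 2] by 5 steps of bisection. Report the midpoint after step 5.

0.8125

t = 1 gives g = -1, negative; keep [0, 1]
t = 0.5 gives g = 1.6875, positive; keep [0.5, 1]
t = 0.75 gives g = 0.527344, positive; keep [0.75, 1]
t = 0.875 gives g = -0.1838, negative; keep [0.75, 0.875]
t = 0.8125 gives g = 0.1838, positive; keep [0.8125, 0.875]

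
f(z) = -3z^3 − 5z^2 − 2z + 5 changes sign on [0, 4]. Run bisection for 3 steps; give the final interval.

midpoint 2: f = -43 < 0 → [0, 2]
midpoint 1: f = -5 < 0 → [0, 1]
midpoint 0.5: f = 2.375 > 0 → [0.5, 1]

[0.5, 1]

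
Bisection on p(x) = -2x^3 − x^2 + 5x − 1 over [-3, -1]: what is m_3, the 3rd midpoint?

-1.75

p(-2) = 1 > 0, so the root lies in [-2, -1]
p(-1.5) = -4 < 0, so the root lies in [-2, -1.5]
p(-1.75) = -2.09375 < 0, so the root lies in [-2, -1.75]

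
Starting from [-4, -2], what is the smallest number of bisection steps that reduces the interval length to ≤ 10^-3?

Width after n steps is 2/2^n. Need 2^n ≥ 2/10^-3 = 2000.
2^10 = 1024 < 2000 ≤ 2^11 = 2048, so n = 11.

11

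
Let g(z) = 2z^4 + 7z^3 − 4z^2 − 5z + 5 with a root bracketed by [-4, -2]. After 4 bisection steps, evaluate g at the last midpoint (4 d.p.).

g(-3) = -43 < 0, so the root lies in [-4, -3]
g(-3.5) = -26.5 < 0, so the root lies in [-4, -3.5]
g(-3.75) = -6.132812 < 0, so the root lies in [-4, -3.75]
g(-3.875) = 7.9517 > 0, so the root lies in [-3.875, -3.75]

7.9517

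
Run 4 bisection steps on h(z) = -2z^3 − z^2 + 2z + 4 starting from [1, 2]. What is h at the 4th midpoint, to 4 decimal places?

h(1.5) = -2 < 0, so the root lies in [1, 1.5]
h(1.25) = 1.03125 > 0, so the root lies in [1.25, 1.5]
h(1.375) = -0.339844 < 0, so the root lies in [1.25, 1.375]
h(1.3125) = 0.3804 > 0, so the root lies in [1.3125, 1.375]

0.3804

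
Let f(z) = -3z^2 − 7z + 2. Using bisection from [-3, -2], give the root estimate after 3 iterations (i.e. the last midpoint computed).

-2.625

f(-2.5) = 0.75 > 0, so the root lies in [-3, -2.5]
f(-2.75) = -1.4375 < 0, so the root lies in [-2.75, -2.5]
f(-2.625) = -0.296875 < 0, so the root lies in [-2.625, -2.5]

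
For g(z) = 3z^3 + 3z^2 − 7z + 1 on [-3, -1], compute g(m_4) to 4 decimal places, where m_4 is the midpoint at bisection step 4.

0.6348

midpoint -2: g = 3 > 0 → [-3, -2]
midpoint -2.5: g = -9.625 < 0 → [-2.5, -2]
midpoint -2.25: g = -2.234375 < 0 → [-2.25, -2]
midpoint -2.125: g = 0.6348 > 0 → [-2.25, -2.125]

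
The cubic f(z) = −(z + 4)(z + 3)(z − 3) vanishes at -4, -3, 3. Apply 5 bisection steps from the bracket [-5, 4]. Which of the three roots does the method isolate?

z = -0.5 gives f = 30.625, positive; keep [-0.5, 4]
z = 1.75 gives f = 34.140625, positive; keep [1.75, 4]
z = 2.875 gives f = 5.048828, positive; keep [2.875, 4]
z = 3.4375 gives f = -20.947, negative; keep [2.875, 3.4375]
z = 3.15625 gives f = -6.8837, negative; keep [2.875, 3.15625]

3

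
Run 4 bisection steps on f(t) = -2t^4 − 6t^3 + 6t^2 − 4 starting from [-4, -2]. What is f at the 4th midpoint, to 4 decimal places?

-15.7310

m = -3, f(m) = 50 (+); new bracket [-4, -3]
m = -3.5, f(m) = 26.625 (+); new bracket [-4, -3.5]
m = -3.75, f(m) = 1.273438 (+); new bracket [-4, -3.75]
m = -3.875, f(m) = -15.731 (−); new bracket [-3.875, -3.75]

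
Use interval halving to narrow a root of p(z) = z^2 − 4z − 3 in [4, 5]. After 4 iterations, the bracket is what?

midpoint 4.5: p = -0.75 < 0 → [4.5, 5]
midpoint 4.75: p = 0.5625 > 0 → [4.5, 4.75]
midpoint 4.625: p = -0.109375 < 0 → [4.625, 4.75]
midpoint 4.6875: p = 0.2227 > 0 → [4.625, 4.6875]

[4.625, 4.6875]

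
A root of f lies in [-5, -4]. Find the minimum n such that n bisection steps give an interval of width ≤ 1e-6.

20

Width after n steps is 1/2^n. Need 2^n ≥ 1/1e-6 = 1000000.
2^19 = 524288 < 1000000 ≤ 2^20 = 1048576, so n = 20.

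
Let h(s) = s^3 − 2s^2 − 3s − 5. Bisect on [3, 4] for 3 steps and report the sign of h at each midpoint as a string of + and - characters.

m = 3.5, h(m) = 2.875 (+); new bracket [3, 3.5]
m = 3.25, h(m) = -1.546875 (−); new bracket [3.25, 3.5]
m = 3.375, h(m) = 0.537109 (+); new bracket [3.25, 3.375]

+-+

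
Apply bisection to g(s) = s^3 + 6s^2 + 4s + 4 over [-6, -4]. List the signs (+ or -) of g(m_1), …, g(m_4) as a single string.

+-++

g(-5) = 9 > 0, so the root lies in [-6, -5]
g(-5.5) = -2.875 < 0, so the root lies in [-5.5, -5]
g(-5.25) = 3.671875 > 0, so the root lies in [-5.5, -5.25]
g(-5.375) = 0.5566 > 0, so the root lies in [-5.5, -5.375]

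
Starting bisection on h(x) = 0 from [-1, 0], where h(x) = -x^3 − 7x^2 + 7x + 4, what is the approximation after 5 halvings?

-0.40625

m = -0.5, h(m) = -1.125 (−); new bracket [-0.5, 0]
m = -0.25, h(m) = 1.828125 (+); new bracket [-0.5, -0.25]
m = -0.375, h(m) = 0.443359 (+); new bracket [-0.5, -0.375]
m = -0.4375, h(m) = -0.3186 (−); new bracket [-0.4375, -0.375]
m = -0.40625, h(m) = 0.068 (+); new bracket [-0.4375, -0.40625]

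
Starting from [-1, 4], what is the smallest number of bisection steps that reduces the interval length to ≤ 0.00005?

17

Width after n steps is 5/2^n. Need 2^n ≥ 5/0.00005 = 100000.
2^16 = 65536 < 100000 ≤ 2^17 = 131072, so n = 17.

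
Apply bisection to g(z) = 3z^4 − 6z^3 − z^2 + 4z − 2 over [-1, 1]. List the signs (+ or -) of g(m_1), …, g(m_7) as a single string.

m = 0, g(m) = -2 (−); new bracket [-1, 0]
m = -0.5, g(m) = -3.3125 (−); new bracket [-1, -0.5]
m = -0.75, g(m) = -2.082031 (−); new bracket [-1, -0.75]
m = -0.875, g(m) = -0.4875 (−); new bracket [-1, -0.875]
m = -0.9375, g(m) = 0.6324 (+); new bracket [-0.9375, -0.875]
m = -0.90625, g(m) = 0.043 (+); new bracket [-0.90625, -0.875]
m = -0.890625, g(m) = -0.2294 (−); new bracket [-0.90625, -0.890625]

----++-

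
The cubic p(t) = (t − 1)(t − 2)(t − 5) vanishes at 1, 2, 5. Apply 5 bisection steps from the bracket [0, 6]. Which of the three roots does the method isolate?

t = 3 gives p = -4, negative; keep [3, 6]
t = 4.5 gives p = -4.375, negative; keep [4.5, 6]
t = 5.25 gives p = 3.453125, positive; keep [4.5, 5.25]
t = 4.875 gives p = -1.3926, negative; keep [4.875, 5.25]
t = 5.0625 gives p = 0.7776, positive; keep [4.875, 5.0625]

5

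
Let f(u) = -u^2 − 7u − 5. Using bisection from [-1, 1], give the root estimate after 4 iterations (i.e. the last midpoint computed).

u = 0 gives f = -5, negative; keep [-1, 0]
u = -0.5 gives f = -1.75, negative; keep [-1, -0.5]
u = -0.75 gives f = -0.3125, negative; keep [-1, -0.75]
u = -0.875 gives f = 0.3594, positive; keep [-0.875, -0.75]

-0.875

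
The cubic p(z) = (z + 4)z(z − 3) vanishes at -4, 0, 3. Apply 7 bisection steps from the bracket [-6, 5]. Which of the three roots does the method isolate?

p(-0.5) = 6.125 > 0, so the root lies in [-6, -0.5]
p(-3.25) = 15.234375 > 0, so the root lies in [-6, -3.25]
p(-4.625) = -22.041016 < 0, so the root lies in [-4.625, -3.25]
p(-3.9375) = 1.7073 > 0, so the root lies in [-4.625, -3.9375]
p(-4.28125) = -8.7674 < 0, so the root lies in [-4.28125, -3.9375]
p(-4.109375) = -3.1954 < 0, so the root lies in [-4.109375, -3.9375]
p(-4.0234375) = -0.6623 < 0, so the root lies in [-4.0234375, -3.9375]

-4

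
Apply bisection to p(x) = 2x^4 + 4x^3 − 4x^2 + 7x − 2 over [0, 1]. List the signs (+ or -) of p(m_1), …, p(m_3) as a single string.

+-+

x = 0.5 gives p = 1.125, positive; keep [0, 0.5]
x = 0.25 gives p = -0.429688, negative; keep [0.25, 0.5]
x = 0.375 gives p = 0.312988, positive; keep [0.25, 0.375]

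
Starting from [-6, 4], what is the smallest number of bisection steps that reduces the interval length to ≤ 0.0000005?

Width after n steps is 10/2^n. Need 2^n ≥ 10/0.0000005 = 20000000.
2^24 = 16777216 < 20000000 ≤ 2^25 = 33554432, so n = 25.

25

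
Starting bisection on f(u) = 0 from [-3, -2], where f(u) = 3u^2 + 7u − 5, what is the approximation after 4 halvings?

u = -2.5 gives f = -3.75, negative; keep [-3, -2.5]
u = -2.75 gives f = -1.5625, negative; keep [-3, -2.75]
u = -2.875 gives f = -0.328125, negative; keep [-3, -2.875]
u = -2.9375 gives f = 0.3242, positive; keep [-2.9375, -2.875]

-2.9375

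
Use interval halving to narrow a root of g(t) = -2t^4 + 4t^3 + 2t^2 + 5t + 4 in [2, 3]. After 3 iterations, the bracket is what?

m = 2.5, g(m) = 13.375 (+); new bracket [2.5, 3]
m = 2.75, g(m) = 1.679688 (+); new bracket [2.75, 3]
m = 2.875, g(m) = -6.680176 (−); new bracket [2.75, 2.875]

[2.75, 2.875]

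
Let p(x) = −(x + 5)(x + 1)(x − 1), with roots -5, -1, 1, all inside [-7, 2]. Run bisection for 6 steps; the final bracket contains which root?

-5

x = -2.5 gives p = -13.125, negative; keep [-7, -2.5]
x = -4.75 gives p = -5.390625, negative; keep [-7, -4.75]
x = -5.875 gives p = 29.326172, positive; keep [-5.875, -4.75]
x = -5.3125 gives p = 8.5071, positive; keep [-5.3125, -4.75]
x = -5.03125 gives p = 0.7598, positive; keep [-5.03125, -4.75]
x = -4.890625 gives p = -2.5067, negative; keep [-5.03125, -4.890625]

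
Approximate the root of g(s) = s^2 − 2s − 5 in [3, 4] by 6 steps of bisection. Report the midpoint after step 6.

s = 3.5 gives g = 0.25, positive; keep [3, 3.5]
s = 3.25 gives g = -0.9375, negative; keep [3.25, 3.5]
s = 3.375 gives g = -0.359375, negative; keep [3.375, 3.5]
s = 3.4375 gives g = -0.0586, negative; keep [3.4375, 3.5]
s = 3.46875 gives g = 0.0947, positive; keep [3.4375, 3.46875]
s = 3.453125 gives g = 0.0178, positive; keep [3.4375, 3.453125]

3.453125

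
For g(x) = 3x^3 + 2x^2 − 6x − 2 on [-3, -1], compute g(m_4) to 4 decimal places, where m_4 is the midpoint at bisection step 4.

x = -2 gives g = -6, negative; keep [-2, -1]
x = -1.5 gives g = 1.375, positive; keep [-2, -1.5]
x = -1.75 gives g = -1.453125, negative; keep [-1.75, -1.5]
x = -1.625 gives g = 0.1582, positive; keep [-1.75, -1.625]

0.1582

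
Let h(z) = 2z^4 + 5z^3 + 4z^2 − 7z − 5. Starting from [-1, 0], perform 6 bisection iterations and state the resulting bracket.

m = -0.5, h(m) = -1 (−); new bracket [-1, -0.5]
m = -0.75, h(m) = 1.023438 (+); new bracket [-0.75, -0.5]
m = -0.625, h(m) = 0.021973 (+); new bracket [-0.625, -0.5]
m = -0.5625, h(m) = -0.4865 (−); new bracket [-0.625, -0.5625]
m = -0.59375, h(m) = -0.2316 (−); new bracket [-0.625, -0.59375]
m = -0.609375, h(m) = -0.1047 (−); new bracket [-0.625, -0.609375]

[-0.625, -0.609375]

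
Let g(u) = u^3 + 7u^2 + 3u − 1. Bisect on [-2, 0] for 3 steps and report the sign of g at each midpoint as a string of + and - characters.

g(-1) = 2 > 0, so the root lies in [-1, 0]
g(-0.5) = -0.875 < 0, so the root lies in [-1, -0.5]
g(-0.75) = 0.265625 > 0, so the root lies in [-0.75, -0.5]

+-+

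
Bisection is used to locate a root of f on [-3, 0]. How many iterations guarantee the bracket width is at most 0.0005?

Width after n steps is 3/2^n. Need 2^n ≥ 3/0.0005 = 6000.
2^12 = 4096 < 6000 ≤ 2^13 = 8192, so n = 13.

13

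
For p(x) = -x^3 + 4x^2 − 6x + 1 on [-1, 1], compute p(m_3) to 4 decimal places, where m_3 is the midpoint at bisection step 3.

-0.2656

m = 0, p(m) = 1 (+); new bracket [0, 1]
m = 0.5, p(m) = -1.125 (−); new bracket [0, 0.5]
m = 0.25, p(m) = -0.265625 (−); new bracket [0, 0.25]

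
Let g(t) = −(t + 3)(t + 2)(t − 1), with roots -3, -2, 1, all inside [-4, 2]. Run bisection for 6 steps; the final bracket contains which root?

m = -1, g(m) = 4 (+); new bracket [-1, 2]
m = 0.5, g(m) = 4.375 (+); new bracket [0.5, 2]
m = 1.25, g(m) = -3.453125 (−); new bracket [0.5, 1.25]
m = 0.875, g(m) = 1.3926 (+); new bracket [0.875, 1.25]
m = 1.0625, g(m) = -0.7776 (−); new bracket [0.875, 1.0625]
m = 0.96875, g(m) = 0.3682 (+); new bracket [0.96875, 1.0625]

1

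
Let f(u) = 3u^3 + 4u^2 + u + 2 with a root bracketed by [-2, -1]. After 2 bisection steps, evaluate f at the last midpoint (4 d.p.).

1.1406

midpoint -1.5: f = -0.625 < 0 → [-1.5, -1]
midpoint -1.25: f = 1.140625 > 0 → [-1.5, -1.25]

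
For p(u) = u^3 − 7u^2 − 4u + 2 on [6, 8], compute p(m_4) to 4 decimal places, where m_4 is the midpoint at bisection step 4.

midpoint 7: p = -26 < 0 → [7, 8]
midpoint 7.5: p = 0.125 > 0 → [7, 7.5]
midpoint 7.25: p = -13.859375 < 0 → [7.25, 7.5]
midpoint 7.375: p = -7.1035 < 0 → [7.375, 7.5]

-7.1035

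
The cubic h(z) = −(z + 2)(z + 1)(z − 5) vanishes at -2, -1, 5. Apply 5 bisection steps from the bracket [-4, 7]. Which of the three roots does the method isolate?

5

m = 1.5, h(m) = 30.625 (+); new bracket [1.5, 7]
m = 4.25, h(m) = 24.609375 (+); new bracket [4.25, 7]
m = 5.625, h(m) = -31.572266 (−); new bracket [4.25, 5.625]
m = 4.9375, h(m) = 2.5745 (+); new bracket [4.9375, 5.625]
m = 5.28125, h(m) = -12.8631 (−); new bracket [4.9375, 5.28125]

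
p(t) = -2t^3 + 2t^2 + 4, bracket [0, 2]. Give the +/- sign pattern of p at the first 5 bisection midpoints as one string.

++-++

t = 1 gives p = 4, positive; keep [1, 2]
t = 1.5 gives p = 1.75, positive; keep [1.5, 2]
t = 1.75 gives p = -0.59375, negative; keep [1.5, 1.75]
t = 1.625 gives p = 0.6992, positive; keep [1.625, 1.75]
t = 1.6875 gives p = 0.0845, positive; keep [1.6875, 1.75]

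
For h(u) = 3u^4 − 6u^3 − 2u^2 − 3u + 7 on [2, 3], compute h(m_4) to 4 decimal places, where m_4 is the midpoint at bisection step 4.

0.9607

m = 2.5, h(m) = 10.4375 (+); new bracket [2, 2.5]
m = 2.25, h(m) = -1.332031 (−); new bracket [2.25, 2.5]
m = 2.375, h(m) = 3.664795 (+); new bracket [2.25, 2.375]
m = 2.3125, h(m) = 0.9607 (+); new bracket [2.25, 2.3125]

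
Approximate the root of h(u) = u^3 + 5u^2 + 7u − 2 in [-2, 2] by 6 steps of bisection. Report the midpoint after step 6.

u = 0 gives h = -2, negative; keep [0, 2]
u = 1 gives h = 11, positive; keep [0, 1]
u = 0.5 gives h = 2.875, positive; keep [0, 0.5]
u = 0.25 gives h = 0.0781, positive; keep [0, 0.25]
u = 0.125 gives h = -1.0449, negative; keep [0.125, 0.25]
u = 0.1875 gives h = -0.5051, negative; keep [0.1875, 0.25]

0.1875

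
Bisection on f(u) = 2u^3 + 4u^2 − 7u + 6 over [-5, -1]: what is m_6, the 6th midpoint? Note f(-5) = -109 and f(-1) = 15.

f(-3) = 9 > 0, so the root lies in [-5, -3]
f(-4) = -30 < 0, so the root lies in [-4, -3]
f(-3.5) = -6.25 < 0, so the root lies in [-3.5, -3]
f(-3.25) = 2.3438 > 0, so the root lies in [-3.5, -3.25]
f(-3.375) = -1.6992 < 0, so the root lies in [-3.375, -3.25]
f(-3.3125) = 0.3843 > 0, so the root lies in [-3.375, -3.3125]

-3.3125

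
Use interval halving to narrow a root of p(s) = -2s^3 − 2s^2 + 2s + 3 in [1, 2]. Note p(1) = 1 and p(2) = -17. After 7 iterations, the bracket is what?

[1.109375, 1.1171875]

m = 1.5, p(m) = -5.25 (−); new bracket [1, 1.5]
m = 1.25, p(m) = -1.53125 (−); new bracket [1, 1.25]
m = 1.125, p(m) = -0.128906 (−); new bracket [1, 1.125]
m = 1.0625, p(m) = 0.4683 (+); new bracket [1.0625, 1.125]
m = 1.09375, p(m) = 0.178 (+); new bracket [1.09375, 1.125]
m = 1.109375, p(m) = 0.0267 (+); new bracket [1.109375, 1.125]
m = 1.1171875, p(m) = -0.0506 (−); new bracket [1.109375, 1.1171875]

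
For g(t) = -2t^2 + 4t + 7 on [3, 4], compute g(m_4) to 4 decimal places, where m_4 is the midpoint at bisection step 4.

0.4922

t = 3.5 gives g = -3.5, negative; keep [3, 3.5]
t = 3.25 gives g = -1.125, negative; keep [3, 3.25]
t = 3.125 gives g = -0.03125, negative; keep [3, 3.125]
t = 3.0625 gives g = 0.4922, positive; keep [3.0625, 3.125]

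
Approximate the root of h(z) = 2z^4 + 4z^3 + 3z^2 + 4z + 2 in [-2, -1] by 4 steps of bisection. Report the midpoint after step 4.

m = -1.5, h(m) = -0.625 (−); new bracket [-2, -1.5]
m = -1.75, h(m) = 1.507812 (+); new bracket [-1.75, -1.5]
m = -1.625, h(m) = 0.203613 (+); new bracket [-1.625, -1.5]
m = -1.5625, h(m) = -0.2636 (−); new bracket [-1.625, -1.5625]

-1.5625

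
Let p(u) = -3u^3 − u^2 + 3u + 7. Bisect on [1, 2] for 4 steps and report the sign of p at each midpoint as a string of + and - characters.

-+++

midpoint 1.5: p = -0.875 < 0 → [1, 1.5]
midpoint 1.25: p = 3.328125 > 0 → [1.25, 1.5]
midpoint 1.375: p = 1.435547 > 0 → [1.375, 1.5]
midpoint 1.4375: p = 0.3347 > 0 → [1.4375, 1.5]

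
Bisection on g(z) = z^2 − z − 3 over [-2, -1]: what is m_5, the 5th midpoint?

m = -1.5, g(m) = 0.75 (+); new bracket [-1.5, -1]
m = -1.25, g(m) = -0.1875 (−); new bracket [-1.5, -1.25]
m = -1.375, g(m) = 0.265625 (+); new bracket [-1.375, -1.25]
m = -1.3125, g(m) = 0.0352 (+); new bracket [-1.3125, -1.25]
m = -1.28125, g(m) = -0.0771 (−); new bracket [-1.3125, -1.28125]

-1.28125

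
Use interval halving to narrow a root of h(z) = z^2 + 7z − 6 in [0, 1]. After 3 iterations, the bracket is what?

midpoint 0.5: h = -2.25 < 0 → [0.5, 1]
midpoint 0.75: h = -0.1875 < 0 → [0.75, 1]
midpoint 0.875: h = 0.890625 > 0 → [0.75, 0.875]

[0.75, 0.875]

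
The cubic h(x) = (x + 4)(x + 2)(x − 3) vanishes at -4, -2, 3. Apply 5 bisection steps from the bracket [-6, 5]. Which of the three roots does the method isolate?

midpoint -0.5: h = -18.375 < 0 → [-0.5, 5]
midpoint 2.25: h = -19.921875 < 0 → [2.25, 5]
midpoint 3.625: h = 26.806641 > 0 → [2.25, 3.625]
midpoint 2.9375: h = -2.1409 < 0 → [2.9375, 3.625]
midpoint 3.28125: h = 10.8152 > 0 → [2.9375, 3.28125]

3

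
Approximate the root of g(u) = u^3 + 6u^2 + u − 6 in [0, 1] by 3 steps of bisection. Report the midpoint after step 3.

m = 0.5, g(m) = -3.875 (−); new bracket [0.5, 1]
m = 0.75, g(m) = -1.453125 (−); new bracket [0.75, 1]
m = 0.875, g(m) = 0.138672 (+); new bracket [0.75, 0.875]

0.875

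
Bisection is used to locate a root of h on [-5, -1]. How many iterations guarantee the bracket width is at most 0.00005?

17

Width after n steps is 4/2^n. Need 2^n ≥ 4/0.00005 = 80000.
2^16 = 65536 < 80000 ≤ 2^17 = 131072, so n = 17.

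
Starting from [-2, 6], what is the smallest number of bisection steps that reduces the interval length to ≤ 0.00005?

Width after n steps is 8/2^n. Need 2^n ≥ 8/0.00005 = 160000.
2^17 = 131072 < 160000 ≤ 2^18 = 262144, so n = 18.

18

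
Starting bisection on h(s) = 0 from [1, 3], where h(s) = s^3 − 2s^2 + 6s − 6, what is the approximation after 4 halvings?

s = 2 gives h = 6, positive; keep [1, 2]
s = 1.5 gives h = 1.875, positive; keep [1, 1.5]
s = 1.25 gives h = 0.328125, positive; keep [1, 1.25]
s = 1.125 gives h = -0.3574, negative; keep [1.125, 1.25]

1.125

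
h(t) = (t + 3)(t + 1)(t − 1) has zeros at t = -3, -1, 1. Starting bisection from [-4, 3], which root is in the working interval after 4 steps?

1

t = -0.5 gives h = -1.875, negative; keep [-0.5, 3]
t = 1.25 gives h = 2.390625, positive; keep [-0.5, 1.25]
t = 0.375 gives h = -2.900391, negative; keep [0.375, 1.25]
t = 0.8125 gives h = -1.2957, negative; keep [0.8125, 1.25]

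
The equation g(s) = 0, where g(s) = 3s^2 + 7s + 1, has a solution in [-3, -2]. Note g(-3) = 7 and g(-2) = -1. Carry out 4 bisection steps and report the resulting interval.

[-2.1875, -2.125]

midpoint -2.5: g = 2.25 > 0 → [-2.5, -2]
midpoint -2.25: g = 0.4375 > 0 → [-2.25, -2]
midpoint -2.125: g = -0.328125 < 0 → [-2.25, -2.125]
midpoint -2.1875: g = 0.043 > 0 → [-2.1875, -2.125]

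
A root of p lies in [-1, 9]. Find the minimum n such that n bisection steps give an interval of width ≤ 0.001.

14

Width after n steps is 10/2^n. Need 2^n ≥ 10/0.001 = 10000.
2^13 = 8192 < 10000 ≤ 2^14 = 16384, so n = 14.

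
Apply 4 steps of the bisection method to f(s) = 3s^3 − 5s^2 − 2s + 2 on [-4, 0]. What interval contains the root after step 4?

[-0.75, -0.5]

f(-2) = -38 < 0, so the root lies in [-2, 0]
f(-1) = -4 < 0, so the root lies in [-1, 0]
f(-0.5) = 1.375 > 0, so the root lies in [-1, -0.5]
f(-0.75) = -0.5781 < 0, so the root lies in [-0.75, -0.5]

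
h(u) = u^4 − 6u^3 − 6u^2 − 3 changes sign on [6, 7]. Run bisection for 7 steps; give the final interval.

[6.875, 6.8828125]

u = 6.5 gives h = -119.1875, negative; keep [6.5, 7]
u = 6.75 gives h = -45.714844, negative; keep [6.75, 7]
u = 6.875 gives h = -2.261475, negative; keep [6.875, 7]
u = 6.9375 gives h = 21.2525, positive; keep [6.875, 6.9375]
u = 6.90625 gives h = 9.3433, positive; keep [6.875, 6.90625]
u = 6.890625 gives h = 3.5031, positive; keep [6.875, 6.890625]
u = 6.8828125 gives h = 0.6114, positive; keep [6.875, 6.8828125]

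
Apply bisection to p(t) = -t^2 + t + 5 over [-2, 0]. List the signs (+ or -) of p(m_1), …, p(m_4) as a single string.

m = -1, p(m) = 3 (+); new bracket [-2, -1]
m = -1.5, p(m) = 1.25 (+); new bracket [-2, -1.5]
m = -1.75, p(m) = 0.1875 (+); new bracket [-2, -1.75]
m = -1.875, p(m) = -0.3906 (−); new bracket [-1.875, -1.75]

+++-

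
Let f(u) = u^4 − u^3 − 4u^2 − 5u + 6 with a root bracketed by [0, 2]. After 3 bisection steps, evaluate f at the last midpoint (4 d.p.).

u = 1 gives f = -3, negative; keep [0, 1]
u = 0.5 gives f = 2.4375, positive; keep [0.5, 1]
u = 0.75 gives f = -0.105469, negative; keep [0.5, 0.75]

-0.1055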